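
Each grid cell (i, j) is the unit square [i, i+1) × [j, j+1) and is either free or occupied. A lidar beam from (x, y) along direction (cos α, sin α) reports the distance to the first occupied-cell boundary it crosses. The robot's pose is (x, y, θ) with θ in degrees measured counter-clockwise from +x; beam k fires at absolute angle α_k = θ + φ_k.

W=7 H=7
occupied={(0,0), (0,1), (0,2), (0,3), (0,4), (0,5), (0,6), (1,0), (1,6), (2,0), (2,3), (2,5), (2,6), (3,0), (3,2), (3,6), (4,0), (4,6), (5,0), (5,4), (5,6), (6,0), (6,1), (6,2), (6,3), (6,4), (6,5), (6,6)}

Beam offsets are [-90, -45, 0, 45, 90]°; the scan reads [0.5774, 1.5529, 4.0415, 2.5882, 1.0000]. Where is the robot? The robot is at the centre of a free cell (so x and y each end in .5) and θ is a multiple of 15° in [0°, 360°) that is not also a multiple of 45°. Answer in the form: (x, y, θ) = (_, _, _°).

(x, y, θ) = (4.5, 5.5, 210°)

Enumerate (i+0.5, j+0.5, θ) over the 21 free cells and 16 admissible headings. For each, cast all 5 beams and compare to the given ranges.
  (4.5, 5.5, 195°): beam 1 = 0.5176 ≠ 0.5774 ✗
  (2.5, 4.5, 255°): beam 1 = 1.5529 ≠ 0.5774 ✗
  (4.5, 4.5, 105°): beam 1 = 0.5176 ≠ 0.5774 ✗
  (2.5, 1.5, 195°): beam 1 = 1.5529 ≠ 0.5774 ✗
  …
  (4.5, 5.5, 210°): r_1=0.5774, r_2=1.5529, r_3=4.0415, r_4=2.5882, r_5=1.0000 — all match ✓
No second candidate reproduces the full scan.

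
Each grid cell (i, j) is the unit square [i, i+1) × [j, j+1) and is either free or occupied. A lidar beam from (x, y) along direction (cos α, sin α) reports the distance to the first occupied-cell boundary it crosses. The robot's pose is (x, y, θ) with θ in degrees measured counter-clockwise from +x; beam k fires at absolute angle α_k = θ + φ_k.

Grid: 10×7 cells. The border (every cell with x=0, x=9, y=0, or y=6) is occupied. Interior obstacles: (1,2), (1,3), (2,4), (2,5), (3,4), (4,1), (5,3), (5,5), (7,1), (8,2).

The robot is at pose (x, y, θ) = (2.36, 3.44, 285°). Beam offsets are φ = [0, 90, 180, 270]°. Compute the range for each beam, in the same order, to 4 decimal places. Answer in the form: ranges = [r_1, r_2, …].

ranges = [2.5261, 6.8742, 0.5798, 0.3727]

beam 1: φ=0°, α=285°
  direction (0.2588, -0.9659); cell (2,3); t to first gridline: x 2.4728, y 0.4555 (then +3.8637 / +1.0353)
    (2,2) via y @ 0.4555
    (2,1) via y @ 1.4908
    (3,1) via x @ 2.4728
    (3,0) via y @ 2.5261  # hit
  → r_1 = 2.5261
beam 2: φ=90°, α=15°
  direction (0.9659, 0.2588); cell (2,3); t to first gridline: x 0.6626, y 2.1637 (then +1.0353 / +3.8637)
    (3,3) via x @ 0.6626
    (4,3) via x @ 1.6979
    (4,4) via y @ 2.1637
    (5,4) via x @ 2.7331
    (6,4) via x @ 3.7684
    (7,4) via x @ 4.8037
    (8,4) via x @ 5.8390
    (8,5) via y @ 6.0274
    (9,5) via x @ 6.8742  # hit
  → r_2 = 6.8742
beam 3: φ=180°, α=105°
  direction (-0.2588, 0.9659); cell (2,3); t to first gridline: x 1.3909, y 0.5798 (then +3.8637 / +1.0353)
    (2,4) via y @ 0.5798  # hit
  → r_3 = 0.5798
beam 4: φ=270°, α=195°
  direction (-0.9659, -0.2588); cell (2,3); t to first gridline: x 0.3727, y 1.7000 (then +1.0353 / +3.8637)
    (1,3) via x @ 0.3727  # hit
  → r_4 = 0.3727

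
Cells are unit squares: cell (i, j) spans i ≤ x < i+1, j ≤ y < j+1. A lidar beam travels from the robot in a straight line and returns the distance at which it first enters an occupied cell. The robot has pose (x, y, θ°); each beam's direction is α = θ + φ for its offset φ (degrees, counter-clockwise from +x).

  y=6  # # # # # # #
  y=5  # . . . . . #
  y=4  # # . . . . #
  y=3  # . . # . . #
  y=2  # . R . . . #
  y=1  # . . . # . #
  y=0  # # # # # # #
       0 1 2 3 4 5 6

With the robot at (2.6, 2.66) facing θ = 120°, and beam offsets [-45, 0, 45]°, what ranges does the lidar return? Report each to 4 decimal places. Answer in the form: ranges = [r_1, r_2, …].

ranges = [3.4578, 1.5473, 1.6564]

beam 1: φ=-45°, α=75°
  direction (0.2588, 0.9659); cell (2,2); t to first gridline: x 1.5455, y 0.3520 (then +3.8637 / +1.0353)
    (2,3) via y @ 0.3520
    (2,4) via y @ 1.3873
    (3,4) via x @ 1.5455
    (3,5) via y @ 2.4225
    (3,6) via y @ 3.4578  # hit
  → r_1 = 3.4578
beam 2: φ=0°, α=120°
  direction (-0.5000, 0.8660); cell (2,2); t to first gridline: x 1.2000, y 0.3926 (then +2.0000 / +1.1547)
    (2,3) via y @ 0.3926
    (1,3) via x @ 1.2000
    (1,4) via y @ 1.5473  # hit
  → r_2 = 1.5473
beam 3: φ=45°, α=165°
  direction (-0.9659, 0.2588); cell (2,2); t to first gridline: x 0.6212, y 1.3137 (then +1.0353 / +3.8637)
    (1,2) via x @ 0.6212
    (1,3) via y @ 1.3137
    (0,3) via x @ 1.6564  # hit
  → r_3 = 1.6564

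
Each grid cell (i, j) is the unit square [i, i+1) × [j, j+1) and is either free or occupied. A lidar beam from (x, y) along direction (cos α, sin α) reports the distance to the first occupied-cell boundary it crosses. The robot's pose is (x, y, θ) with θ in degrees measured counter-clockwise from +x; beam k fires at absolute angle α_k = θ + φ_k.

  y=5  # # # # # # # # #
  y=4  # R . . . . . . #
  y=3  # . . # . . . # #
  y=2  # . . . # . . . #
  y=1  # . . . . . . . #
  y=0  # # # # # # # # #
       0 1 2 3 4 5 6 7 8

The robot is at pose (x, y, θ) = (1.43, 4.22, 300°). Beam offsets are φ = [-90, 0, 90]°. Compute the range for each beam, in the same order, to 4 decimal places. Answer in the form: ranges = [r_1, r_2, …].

beam 1: φ=-90°, α=210°
  d=(-0.8660,-0.5000)  start (1,4)  tX=0.4965 tY=0.4400  stride 1/|dx|=1.1547 1/|dy|=2.0000
    cross y-line → (1,3), t=0.4400
    cross x-line → (0,3), t=0.4965 (wall)
  → r_1 = 0.4965
beam 2: φ=0°, α=300°
  d=(0.5000,-0.8660)  start (1,4)  tX=1.1400 tY=0.2540  stride 1/|dx|=2.0000 1/|dy|=1.1547
    cross y-line → (1,3), t=0.2540
    cross x-line → (2,3), t=1.1400
    cross y-line → (2,2), t=1.4087
    cross y-line → (2,1), t=2.5634
    cross x-line → (3,1), t=3.1400
    cross y-line → (3,0), t=3.7181 (wall)
  → r_2 = 3.7181
beam 3: φ=90°, α=30°
  d=(0.8660,0.5000)  start (1,4)  tX=0.6582 tY=1.5600  stride 1/|dx|=1.1547 1/|dy|=2.0000
    cross x-line → (2,4), t=0.6582
    cross y-line → (2,5), t=1.5600 (wall)
  → r_3 = 1.5600

ranges = [0.4965, 3.7181, 1.5600]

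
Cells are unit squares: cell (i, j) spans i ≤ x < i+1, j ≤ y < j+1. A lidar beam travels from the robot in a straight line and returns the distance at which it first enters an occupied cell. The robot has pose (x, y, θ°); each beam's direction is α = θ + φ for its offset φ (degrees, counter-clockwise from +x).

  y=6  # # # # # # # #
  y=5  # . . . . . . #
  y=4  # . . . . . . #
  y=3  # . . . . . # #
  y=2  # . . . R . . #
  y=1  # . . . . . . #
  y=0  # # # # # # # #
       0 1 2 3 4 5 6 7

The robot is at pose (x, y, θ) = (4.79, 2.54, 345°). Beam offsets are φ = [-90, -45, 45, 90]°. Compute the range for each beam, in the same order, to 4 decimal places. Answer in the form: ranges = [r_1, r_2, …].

ranges = [1.5943, 1.7782, 1.3972, 3.5821]

beam 1: φ=-90°, α=255°
  dir = (cos 255°, sin 255°) = (-0.2588, -0.9659); from cell (4,2)
  next x-line at t=3.0523, next y-line at t=0.5590; Δt_x=3.8637, Δt_y=1.0353
    y: enter (4,1) at t=0.5590
    y: enter (4,0) at t=1.5943 ← occupied
  → r_1 = 1.5943
beam 2: φ=-45°, α=300°
  dir = (cos 300°, sin 300°) = (0.5000, -0.8660); from cell (4,2)
  next x-line at t=0.4200, next y-line at t=0.6235; Δt_x=2.0000, Δt_y=1.1547
    x: enter (5,2) at t=0.4200
    y: enter (5,1) at t=0.6235
    y: enter (5,0) at t=1.7782 ← occupied
  → r_2 = 1.7782
beam 3: φ=45°, α=30°
  dir = (cos 30°, sin 30°) = (0.8660, 0.5000); from cell (4,2)
  next x-line at t=0.2425, next y-line at t=0.9200; Δt_x=1.1547, Δt_y=2.0000
    x: enter (5,2) at t=0.2425
    y: enter (5,3) at t=0.9200
    x: enter (6,3) at t=1.3972 ← occupied
  → r_3 = 1.3972
beam 4: φ=90°, α=75°
  dir = (cos 75°, sin 75°) = (0.2588, 0.9659); from cell (4,2)
  next x-line at t=0.8114, next y-line at t=0.4762; Δt_x=3.8637, Δt_y=1.0353
    y: enter (4,3) at t=0.4762
    x: enter (5,3) at t=0.8114
    y: enter (5,4) at t=1.5115
    y: enter (5,5) at t=2.5468
    y: enter (5,6) at t=3.5821 ← occupied
  → r_4 = 3.5821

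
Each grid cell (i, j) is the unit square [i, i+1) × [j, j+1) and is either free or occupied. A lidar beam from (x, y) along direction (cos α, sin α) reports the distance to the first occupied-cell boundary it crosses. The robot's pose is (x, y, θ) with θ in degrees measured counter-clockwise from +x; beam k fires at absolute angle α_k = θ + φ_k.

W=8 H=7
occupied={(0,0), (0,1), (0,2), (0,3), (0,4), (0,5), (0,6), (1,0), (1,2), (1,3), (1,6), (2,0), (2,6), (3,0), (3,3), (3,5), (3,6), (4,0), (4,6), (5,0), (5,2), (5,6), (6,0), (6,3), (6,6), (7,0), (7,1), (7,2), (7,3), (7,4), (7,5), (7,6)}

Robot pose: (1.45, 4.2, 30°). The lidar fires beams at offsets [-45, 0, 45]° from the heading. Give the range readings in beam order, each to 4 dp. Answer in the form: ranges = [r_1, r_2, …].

beam 1: φ=-45°, α=345°
  dir = (cos 345°, sin 345°) = (0.9659, -0.2588); from cell (1,4)
  next x-line at t=0.5694, next y-line at t=0.7727; Δt_x=1.0353, Δt_y=3.8637
    x: enter (2,4) at t=0.5694
    y: enter (2,3) at t=0.7727
    x: enter (3,3) at t=1.6047 ← occupied
  → r_1 = 1.6047
beam 2: φ=0°, α=30°
  dir = (cos 30°, sin 30°) = (0.8660, 0.5000); from cell (1,4)
  next x-line at t=0.6351, next y-line at t=1.6000; Δt_x=1.1547, Δt_y=2.0000
    x: enter (2,4) at t=0.6351
    y: enter (2,5) at t=1.6000
    x: enter (3,5) at t=1.7898 ← occupied
  → r_2 = 1.7898
beam 3: φ=45°, α=75°
  dir = (cos 75°, sin 75°) = (0.2588, 0.9659); from cell (1,4)
  next x-line at t=2.1250, next y-line at t=0.8282; Δt_x=3.8637, Δt_y=1.0353
    y: enter (1,5) at t=0.8282
    y: enter (1,6) at t=1.8635 ← occupied
  → r_3 = 1.8635

ranges = [1.6047, 1.7898, 1.8635]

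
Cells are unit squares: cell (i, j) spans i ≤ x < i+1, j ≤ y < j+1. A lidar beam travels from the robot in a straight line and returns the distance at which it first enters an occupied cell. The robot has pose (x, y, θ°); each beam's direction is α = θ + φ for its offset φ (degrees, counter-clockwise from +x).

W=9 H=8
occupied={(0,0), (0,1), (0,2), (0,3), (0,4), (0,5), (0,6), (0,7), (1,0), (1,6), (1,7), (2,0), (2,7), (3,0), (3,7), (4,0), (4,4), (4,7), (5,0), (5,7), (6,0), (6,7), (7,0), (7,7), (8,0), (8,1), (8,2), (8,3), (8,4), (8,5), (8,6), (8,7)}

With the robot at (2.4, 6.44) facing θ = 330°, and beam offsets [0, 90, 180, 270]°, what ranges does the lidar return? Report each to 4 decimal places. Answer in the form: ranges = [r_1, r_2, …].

beam 1: φ=0°, α=330°
  d=(0.8660,-0.5000)  start (2,6)  tX=0.6928 tY=0.8800  stride 1/|dx|=1.1547 1/|dy|=2.0000
    cross x-line → (3,6), t=0.6928
    cross y-line → (3,5), t=0.8800
    cross x-line → (4,5), t=1.8475
    cross y-line → (4,4), t=2.8800 (wall)
  → r_1 = 2.8800
beam 2: φ=90°, α=60°
  d=(0.5000,0.8660)  start (2,6)  tX=1.2000 tY=0.6466  stride 1/|dx|=2.0000 1/|dy|=1.1547
    cross y-line → (2,7), t=0.6466 (wall)
  → r_2 = 0.6466
beam 3: φ=180°, α=150°
  d=(-0.8660,0.5000)  start (2,6)  tX=0.4619 tY=1.1200  stride 1/|dx|=1.1547 1/|dy|=2.0000
    cross x-line → (1,6), t=0.4619 (wall)
  → r_3 = 0.4619
beam 4: φ=270°, α=240°
  d=(-0.5000,-0.8660)  start (2,6)  tX=0.8000 tY=0.5081  stride 1/|dx|=2.0000 1/|dy|=1.1547
    cross y-line → (2,5), t=0.5081
    cross x-line → (1,5), t=0.8000
    cross y-line → (1,4), t=1.6628
    cross x-line → (0,4), t=2.8000 (wall)
  → r_4 = 2.8000

ranges = [2.8800, 0.6466, 0.4619, 2.8000]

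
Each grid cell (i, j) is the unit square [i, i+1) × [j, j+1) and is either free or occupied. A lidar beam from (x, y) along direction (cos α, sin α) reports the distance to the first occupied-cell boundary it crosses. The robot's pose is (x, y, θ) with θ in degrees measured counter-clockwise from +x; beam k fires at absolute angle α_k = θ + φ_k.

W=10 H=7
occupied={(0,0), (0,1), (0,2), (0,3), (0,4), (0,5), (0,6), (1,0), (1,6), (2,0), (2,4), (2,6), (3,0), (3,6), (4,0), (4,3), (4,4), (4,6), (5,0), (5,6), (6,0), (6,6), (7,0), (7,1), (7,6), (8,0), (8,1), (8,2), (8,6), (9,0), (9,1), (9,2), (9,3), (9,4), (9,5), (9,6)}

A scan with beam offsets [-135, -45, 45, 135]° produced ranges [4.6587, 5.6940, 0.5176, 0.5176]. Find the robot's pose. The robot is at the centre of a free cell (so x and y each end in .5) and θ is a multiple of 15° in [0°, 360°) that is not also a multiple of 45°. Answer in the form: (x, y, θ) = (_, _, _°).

(x, y, θ) = (6.5, 1.5, 210°)

Enumerate (i+0.5, j+0.5, θ) over the 34 free cells and 16 admissible headings. For each, cast all 4 beams and compare to the given ranges.
  (6.5, 2.5, 150°): beam 1 = 1.5529 ≠ 4.6587 ✗
  (6.5, 2.5, 195°): beam 1 = 4.0415 ≠ 4.6587 ✗
  (8.5, 3.5, 285°): beam 1 = 5.0000 ≠ 4.6587 ✗
  (5.5, 1.5, 120°): beam 1 = 1.5529 ≠ 4.6587 ✗
  …
  (6.5, 1.5, 210°): r_1=4.6587, r_2=5.6940, r_3=0.5176, r_4=0.5176 — all match ✓
Only this pose fits every beam.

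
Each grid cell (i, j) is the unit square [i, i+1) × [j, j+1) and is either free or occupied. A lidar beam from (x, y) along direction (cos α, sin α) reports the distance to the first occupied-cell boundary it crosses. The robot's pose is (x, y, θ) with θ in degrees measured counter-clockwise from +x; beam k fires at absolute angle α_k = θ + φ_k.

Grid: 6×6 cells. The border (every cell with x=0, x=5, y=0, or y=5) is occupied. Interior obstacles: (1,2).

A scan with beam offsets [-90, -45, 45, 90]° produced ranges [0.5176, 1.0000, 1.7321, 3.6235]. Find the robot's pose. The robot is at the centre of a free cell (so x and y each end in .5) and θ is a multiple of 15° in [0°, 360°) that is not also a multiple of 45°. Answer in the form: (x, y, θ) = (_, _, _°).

The pose lattice has 15·16 = 240 candidates. Test each by forward raycasting.
  (4.5, 3.5, 345°): beam 1 = 2.5882 ≠ 0.5176 ✗
  (4.5, 3.5, 105°): beam 3 = 3.0000 ≠ 1.7321 ✗
  (1.5, 4.5, 60°): beam 1 = 4.0415 ≠ 0.5176 ✗
  (4.5, 3.5, 75°): beam 2 = 0.5774 ≠ 1.0000 ✗
  (4.5, 4.5, 60°): beam 1 = 0.5774 ≠ 0.5176 ✗
  …
  (2.5, 4.5, 195°): r_1=0.5176, r_2=1.0000, r_3=1.7321, r_4=3.6235 — all match ✓
No second candidate reproduces the full scan.

(x, y, θ) = (2.5, 4.5, 195°)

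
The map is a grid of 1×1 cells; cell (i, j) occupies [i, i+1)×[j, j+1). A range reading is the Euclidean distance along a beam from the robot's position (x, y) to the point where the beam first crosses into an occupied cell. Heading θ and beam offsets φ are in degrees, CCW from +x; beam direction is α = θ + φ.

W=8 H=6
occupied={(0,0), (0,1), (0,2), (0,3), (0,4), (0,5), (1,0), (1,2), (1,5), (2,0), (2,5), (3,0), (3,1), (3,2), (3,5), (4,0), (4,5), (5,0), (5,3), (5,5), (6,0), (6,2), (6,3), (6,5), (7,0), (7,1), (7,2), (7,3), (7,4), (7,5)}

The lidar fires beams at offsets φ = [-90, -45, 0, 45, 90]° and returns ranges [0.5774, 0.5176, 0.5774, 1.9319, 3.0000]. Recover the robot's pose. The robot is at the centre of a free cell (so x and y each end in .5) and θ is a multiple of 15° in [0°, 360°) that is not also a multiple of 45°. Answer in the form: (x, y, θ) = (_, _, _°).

(x, y, θ) = (1.5, 3.5, 300°)

Candidates: 18 free-cell centres × 16 headings = 288 poses. Raycast each; keep the one whose scan matches to 4 dp.
  (2.5, 2.5, 285°): beam 1 = 0.5176 ≠ 0.5774 ✗
  (4.5, 1.5, 120°): beam 1 = 1.7321 ≠ 0.5774 ✗
  (4.5, 4.5, 120°): beam 1 = 1.0000 ≠ 0.5774 ✗
  (4.5, 4.5, 255°): beam 1 = 1.9319 ≠ 0.5774 ✗
  …
  (1.5, 3.5, 300°): r_1=0.5774, r_2=0.5176, r_3=0.5774, r_4=1.9319, r_5=3.0000 — all match ✓
No second candidate reproduces the full scan.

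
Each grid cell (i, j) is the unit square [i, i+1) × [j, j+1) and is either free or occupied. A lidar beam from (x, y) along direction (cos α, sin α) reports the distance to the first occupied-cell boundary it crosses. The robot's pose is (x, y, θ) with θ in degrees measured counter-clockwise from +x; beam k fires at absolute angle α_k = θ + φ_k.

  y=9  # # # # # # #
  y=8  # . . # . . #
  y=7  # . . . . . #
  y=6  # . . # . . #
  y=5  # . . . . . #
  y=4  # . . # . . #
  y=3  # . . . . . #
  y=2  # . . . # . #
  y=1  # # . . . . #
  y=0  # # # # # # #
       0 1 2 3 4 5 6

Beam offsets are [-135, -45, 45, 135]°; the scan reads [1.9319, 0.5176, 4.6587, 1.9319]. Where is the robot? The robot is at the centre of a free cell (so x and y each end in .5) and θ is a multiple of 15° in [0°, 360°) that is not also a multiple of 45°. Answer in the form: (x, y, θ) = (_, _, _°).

Enumerate (i+0.5, j+0.5, θ) over the 35 free cells and 16 admissible headings. For each, cast all 4 beams and compare to the given ranges.
  (3.5, 7.5, 165°): beam 1 = 2.8868 ≠ 1.9319 ✗
  (5.5, 3.5, 150°): beam 1 = 0.5176 ≠ 1.9319 ✗
  (3.5, 5.5, 165°): beam 1 = 2.8868 ≠ 1.9319 ✗
  …
  (1.5, 5.5, 240°): r_1=1.9319, r_2=0.5176, r_3=4.6587, r_4=1.9319 — all match ✓
No second candidate reproduces the full scan.

(x, y, θ) = (1.5, 5.5, 240°)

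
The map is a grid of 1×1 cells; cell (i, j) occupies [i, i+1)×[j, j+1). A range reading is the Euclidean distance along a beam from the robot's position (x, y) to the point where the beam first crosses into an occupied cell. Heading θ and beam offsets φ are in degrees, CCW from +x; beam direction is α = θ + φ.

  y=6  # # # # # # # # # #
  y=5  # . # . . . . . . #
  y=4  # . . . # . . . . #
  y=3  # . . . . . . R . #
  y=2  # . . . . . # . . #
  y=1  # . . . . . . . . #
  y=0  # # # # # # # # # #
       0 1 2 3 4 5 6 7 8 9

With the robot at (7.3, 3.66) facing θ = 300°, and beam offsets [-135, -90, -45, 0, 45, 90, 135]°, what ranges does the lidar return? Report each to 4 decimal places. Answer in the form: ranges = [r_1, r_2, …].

beam 1: φ=-135°, α=165°
  d=(-0.9659,0.2588)  start (7,3)  tX=0.3106 tY=1.3137  stride 1/|dx|=1.0353 1/|dy|=3.8637
    cross x-line → (6,3), t=0.3106
    cross y-line → (6,4), t=1.3137
    cross x-line → (5,4), t=1.3459
    cross x-line → (4,4), t=2.3811 (wall)
  → r_1 = 2.3811
beam 2: φ=-90°, α=210°
  d=(-0.8660,-0.5000)  start (7,3)  tX=0.3464 tY=1.3200  stride 1/|dx|=1.1547 1/|dy|=2.0000
    cross x-line → (6,3), t=0.3464
    cross y-line → (6,2), t=1.3200 (wall)
  → r_2 = 1.3200
beam 3: φ=-45°, α=255°
  d=(-0.2588,-0.9659)  start (7,3)  tX=1.1591 tY=0.6833  stride 1/|dx|=3.8637 1/|dy|=1.0353
    cross y-line → (7,2), t=0.6833
    cross x-line → (6,2), t=1.1591 (wall)
  → r_3 = 1.1591
beam 4: φ=0°, α=300°
  d=(0.5000,-0.8660)  start (7,3)  tX=1.4000 tY=0.7621  stride 1/|dx|=2.0000 1/|dy|=1.1547
    cross y-line → (7,2), t=0.7621
    cross x-line → (8,2), t=1.4000
    cross y-line → (8,1), t=1.9168
    cross y-line → (8,0), t=3.0715 (wall)
  → r_4 = 3.0715
beam 5: φ=45°, α=345°
  d=(0.9659,-0.2588)  start (7,3)  tX=0.7247 tY=2.5500  stride 1/|dx|=1.0353 1/|dy|=3.8637
    cross x-line → (8,3), t=0.7247
    cross x-line → (9,3), t=1.7600 (wall)
  → r_5 = 1.7600
beam 6: φ=90°, α=30°
  d=(0.8660,0.5000)  start (7,3)  tX=0.8083 tY=0.6800  stride 1/|dx|=1.1547 1/|dy|=2.0000
    cross y-line → (7,4), t=0.6800
    cross x-line → (8,4), t=0.8083
    cross x-line → (9,4), t=1.9630 (wall)
  → r_6 = 1.9630
beam 7: φ=135°, α=75°
  d=(0.2588,0.9659)  start (7,3)  tX=2.7046 tY=0.3520  stride 1/|dx|=3.8637 1/|dy|=1.0353
    cross y-line → (7,4), t=0.3520
    cross y-line → (7,5), t=1.3873
    cross y-line → (7,6), t=2.4225 (wall)
  → r_7 = 2.4225

ranges = [2.3811, 1.3200, 1.1591, 3.0715, 1.7600, 1.9630, 2.4225]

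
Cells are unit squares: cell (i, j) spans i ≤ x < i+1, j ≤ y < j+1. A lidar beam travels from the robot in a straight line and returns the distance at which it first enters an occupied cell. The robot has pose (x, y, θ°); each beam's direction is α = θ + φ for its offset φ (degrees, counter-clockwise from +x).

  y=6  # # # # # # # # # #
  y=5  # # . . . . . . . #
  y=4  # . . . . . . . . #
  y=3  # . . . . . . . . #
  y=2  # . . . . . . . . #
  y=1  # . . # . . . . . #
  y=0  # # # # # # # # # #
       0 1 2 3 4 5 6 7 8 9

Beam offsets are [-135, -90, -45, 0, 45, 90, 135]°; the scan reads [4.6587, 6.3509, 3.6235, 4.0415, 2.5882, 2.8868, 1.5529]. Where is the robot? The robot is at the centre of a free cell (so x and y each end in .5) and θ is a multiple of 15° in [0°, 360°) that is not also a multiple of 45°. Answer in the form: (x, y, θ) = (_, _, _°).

(x, y, θ) = (6.5, 4.5, 300°)

Candidates: 38 free-cell centres × 16 headings = 608 poses. Raycast each; keep the one whose scan matches to 4 dp.
  (8.5, 5.5, 120°): beam 1 = 0.5176 ≠ 4.6587 ✗
  (6.5, 1.5, 240°): beam 3 = 1.9319 ≠ 3.6235 ✗
  (7.5, 5.5, 255°): beam 1 = 0.5774 ≠ 4.6587 ✗
  (7.5, 2.5, 150°): beam 1 = 1.5529 ≠ 4.6587 ✗
  …
  (6.5, 4.5, 300°): r_1=4.6587, r_2=6.3509, r_3=3.6235, r_4=4.0415, r_5=2.5882, r_6=2.8868, r_7=1.5529 — all match ✓
Unique over the lattice → pose = (6.5, 4.5, 300°).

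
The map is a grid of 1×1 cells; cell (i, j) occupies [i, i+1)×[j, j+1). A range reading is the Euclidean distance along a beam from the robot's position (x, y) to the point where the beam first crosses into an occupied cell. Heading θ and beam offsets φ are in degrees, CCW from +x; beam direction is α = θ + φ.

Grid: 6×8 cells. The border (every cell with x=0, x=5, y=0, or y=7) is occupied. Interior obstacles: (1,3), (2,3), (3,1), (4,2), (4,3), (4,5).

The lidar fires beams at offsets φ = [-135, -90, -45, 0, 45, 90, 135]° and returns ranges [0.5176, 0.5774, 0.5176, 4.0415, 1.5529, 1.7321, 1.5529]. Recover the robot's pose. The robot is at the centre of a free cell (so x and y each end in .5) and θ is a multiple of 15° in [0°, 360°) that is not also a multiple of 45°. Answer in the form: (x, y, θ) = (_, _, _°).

Candidates: 18 free-cell centres × 16 headings = 288 poses. Raycast each; keep the one whose scan matches to 4 dp.
  (2.5, 5.5, 240°): beam 1 = 1.5529 ≠ 0.5176 ✗
  (3.5, 4.5, 105°): beam 1 = 1.0000 ≠ 0.5176 ✗
  (2.5, 4.5, 285°): beam 1 = 1.7321 ≠ 0.5176 ✗
  …
  (2.5, 1.5, 60°): r_1=0.5176, r_2=0.5774, r_3=0.5176, r_4=4.0415, r_5=1.5529, r_6=1.7321, r_7=1.5529 — all match ✓
No second candidate reproduces the full scan.

(x, y, θ) = (2.5, 1.5, 60°)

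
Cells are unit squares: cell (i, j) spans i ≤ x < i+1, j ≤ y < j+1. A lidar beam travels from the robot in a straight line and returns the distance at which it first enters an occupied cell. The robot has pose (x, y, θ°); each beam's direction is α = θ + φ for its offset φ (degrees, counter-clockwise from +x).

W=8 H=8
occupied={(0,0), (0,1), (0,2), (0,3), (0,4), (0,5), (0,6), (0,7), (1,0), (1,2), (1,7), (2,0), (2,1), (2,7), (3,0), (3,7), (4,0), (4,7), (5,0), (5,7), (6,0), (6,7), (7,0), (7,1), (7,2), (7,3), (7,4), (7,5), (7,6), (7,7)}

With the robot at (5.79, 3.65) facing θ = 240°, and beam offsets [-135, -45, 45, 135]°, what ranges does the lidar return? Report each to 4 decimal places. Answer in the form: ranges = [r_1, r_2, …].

ranges = [3.4682, 3.9237, 2.7435, 1.2527]

beam 1: φ=-135°, α=105°
  cosα=-0.2588 sinα=0.9659 | (5,3) | tMaxX 3.0523 tMaxY 0.3623 | tΔX 3.8637 tΔY 1.0353
    t=0.3623 [y] (5,4)
    t=1.3976 [y] (5,5)
    t=2.4329 [y] (5,6)
    t=3.0523 [x] (4,6)
    t=3.4682 [y] (4,7) — stop
  → r_1 = 3.4682
beam 2: φ=-45°, α=195°
  cosα=-0.9659 sinα=-0.2588 | (5,3) | tMaxX 0.8179 tMaxY 2.5114 | tΔX 1.0353 tΔY 3.8637
    t=0.8179 [x] (4,3)
    t=1.8531 [x] (3,3)
    t=2.5114 [y] (3,2)
    t=2.8884 [x] (2,2)
    t=3.9237 [x] (1,2) — stop
  → r_2 = 3.9237
beam 3: φ=45°, α=285°
  cosα=0.2588 sinα=-0.9659 | (5,3) | tMaxX 0.8114 tMaxY 0.6729 | tΔX 3.8637 tΔY 1.0353
    t=0.6729 [y] (5,2)
    t=0.8114 [x] (6,2)
    t=1.7082 [y] (6,1)
    t=2.7435 [y] (6,0) — stop
  → r_3 = 2.7435
beam 4: φ=135°, α=15°
  cosα=0.9659 sinα=0.2588 | (5,3) | tMaxX 0.2174 tMaxY 1.3523 | tΔX 1.0353 tΔY 3.8637
    t=0.2174 [x] (6,3)
    t=1.2527 [x] (7,3) — stop
  → r_4 = 1.2527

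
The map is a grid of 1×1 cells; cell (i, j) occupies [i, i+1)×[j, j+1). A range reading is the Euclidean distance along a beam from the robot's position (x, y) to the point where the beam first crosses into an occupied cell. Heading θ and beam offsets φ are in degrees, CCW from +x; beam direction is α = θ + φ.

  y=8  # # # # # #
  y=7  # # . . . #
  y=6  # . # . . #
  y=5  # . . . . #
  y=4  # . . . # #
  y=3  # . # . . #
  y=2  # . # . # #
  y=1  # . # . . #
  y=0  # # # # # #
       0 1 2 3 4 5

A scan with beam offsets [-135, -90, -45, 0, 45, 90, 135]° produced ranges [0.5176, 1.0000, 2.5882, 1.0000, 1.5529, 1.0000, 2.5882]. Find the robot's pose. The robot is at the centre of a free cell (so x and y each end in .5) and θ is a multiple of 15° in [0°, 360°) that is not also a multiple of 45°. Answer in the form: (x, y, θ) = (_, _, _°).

(x, y, θ) = (3.5, 3.5, 330°)

Candidates: 21 free-cell centres × 16 headings = 336 poses. Raycast each; keep the one whose scan matches to 4 dp.
  (2.5, 7.5, 60°): beam 2 = 2.8868 ≠ 1.0000 ✗
  (2.5, 4.5, 345°): beam 1 = 1.7321 ≠ 0.5176 ✗
  (3.5, 4.5, 105°): beam 1 = 0.5774 ≠ 0.5176 ✗
  …
  (3.5, 3.5, 330°): r_1=0.5176, r_2=1.0000, r_3=2.5882, r_4=1.0000, r_5=1.5529, r_6=1.0000, r_7=2.5882 — all match ✓
No second candidate reproduces the full scan.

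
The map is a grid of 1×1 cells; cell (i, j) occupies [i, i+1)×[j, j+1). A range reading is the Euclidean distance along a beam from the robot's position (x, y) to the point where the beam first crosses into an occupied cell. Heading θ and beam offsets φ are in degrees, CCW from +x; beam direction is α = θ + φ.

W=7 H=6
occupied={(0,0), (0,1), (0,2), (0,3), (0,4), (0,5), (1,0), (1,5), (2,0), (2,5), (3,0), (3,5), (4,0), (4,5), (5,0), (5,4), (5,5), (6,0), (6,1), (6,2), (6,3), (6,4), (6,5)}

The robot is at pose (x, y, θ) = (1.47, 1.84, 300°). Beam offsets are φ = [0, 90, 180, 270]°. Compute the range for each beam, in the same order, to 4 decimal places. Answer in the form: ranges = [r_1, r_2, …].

beam 1: φ=0°, α=300°
  direction (0.5000, -0.8660); cell (1,1); t to first gridline: x 1.0600, y 0.9699 (then +2.0000 / +1.1547)
    (1,0) via y @ 0.9699  # hit
  → r_1 = 0.9699
beam 2: φ=90°, α=30°
  direction (0.8660, 0.5000); cell (1,1); t to first gridline: x 0.6120, y 0.3200 (then +1.1547 / +2.0000)
    (1,2) via y @ 0.3200
    (2,2) via x @ 0.6120
    (3,2) via x @ 1.7667
    (3,3) via y @ 2.3200
    (4,3) via x @ 2.9214
    (5,3) via x @ 4.0761
    (5,4) via y @ 4.3200  # hit
  → r_2 = 4.3200
beam 3: φ=180°, α=120°
  direction (-0.5000, 0.8660); cell (1,1); t to first gridline: x 0.9400, y 0.1848 (then +2.0000 / +1.1547)
    (1,2) via y @ 0.1848
    (0,2) via x @ 0.9400  # hit
  → r_3 = 0.9400
beam 4: φ=270°, α=210°
  direction (-0.8660, -0.5000); cell (1,1); t to first gridline: x 0.5427, y 1.6800 (then +1.1547 / +2.0000)
    (0,1) via x @ 0.5427  # hit
  → r_4 = 0.5427

ranges = [0.9699, 4.3200, 0.9400, 0.5427]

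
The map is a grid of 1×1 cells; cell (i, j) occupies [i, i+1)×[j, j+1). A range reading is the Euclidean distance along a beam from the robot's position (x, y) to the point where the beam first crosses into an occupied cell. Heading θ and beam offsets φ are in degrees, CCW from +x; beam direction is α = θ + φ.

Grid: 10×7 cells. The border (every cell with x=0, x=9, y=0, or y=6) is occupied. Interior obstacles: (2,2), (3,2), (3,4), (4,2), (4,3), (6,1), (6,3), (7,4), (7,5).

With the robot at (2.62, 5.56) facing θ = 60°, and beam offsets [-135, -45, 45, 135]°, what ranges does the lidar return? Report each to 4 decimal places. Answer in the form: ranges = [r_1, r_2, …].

ranges = [1.4682, 1.7000, 0.4555, 1.6771]

beam 1: φ=-135°, α=285°
  dir = (cos 285°, sin 285°) = (0.2588, -0.9659); from cell (2,5)
  next x-line at t=1.4682, next y-line at t=0.5798; Δt_x=3.8637, Δt_y=1.0353
    y: enter (2,4) at t=0.5798
    x: enter (3,4) at t=1.4682 ← occupied
  → r_1 = 1.4682
beam 2: φ=-45°, α=15°
  dir = (cos 15°, sin 15°) = (0.9659, 0.2588); from cell (2,5)
  next x-line at t=0.3934, next y-line at t=1.7000; Δt_x=1.0353, Δt_y=3.8637
    x: enter (3,5) at t=0.3934
    x: enter (4,5) at t=1.4287
    y: enter (4,6) at t=1.7000 ← occupied
  → r_2 = 1.7000
beam 3: φ=45°, α=105°
  dir = (cos 105°, sin 105°) = (-0.2588, 0.9659); from cell (2,5)
  next x-line at t=2.3955, next y-line at t=0.4555; Δt_x=3.8637, Δt_y=1.0353
    y: enter (2,6) at t=0.4555 ← occupied
  → r_3 = 0.4555
beam 4: φ=135°, α=195°
  dir = (cos 195°, sin 195°) = (-0.9659, -0.2588); from cell (2,5)
  next x-line at t=0.6419, next y-line at t=2.1637; Δt_x=1.0353, Δt_y=3.8637
    x: enter (1,5) at t=0.6419
    x: enter (0,5) at t=1.6771 ← occupied
  → r_4 = 1.6771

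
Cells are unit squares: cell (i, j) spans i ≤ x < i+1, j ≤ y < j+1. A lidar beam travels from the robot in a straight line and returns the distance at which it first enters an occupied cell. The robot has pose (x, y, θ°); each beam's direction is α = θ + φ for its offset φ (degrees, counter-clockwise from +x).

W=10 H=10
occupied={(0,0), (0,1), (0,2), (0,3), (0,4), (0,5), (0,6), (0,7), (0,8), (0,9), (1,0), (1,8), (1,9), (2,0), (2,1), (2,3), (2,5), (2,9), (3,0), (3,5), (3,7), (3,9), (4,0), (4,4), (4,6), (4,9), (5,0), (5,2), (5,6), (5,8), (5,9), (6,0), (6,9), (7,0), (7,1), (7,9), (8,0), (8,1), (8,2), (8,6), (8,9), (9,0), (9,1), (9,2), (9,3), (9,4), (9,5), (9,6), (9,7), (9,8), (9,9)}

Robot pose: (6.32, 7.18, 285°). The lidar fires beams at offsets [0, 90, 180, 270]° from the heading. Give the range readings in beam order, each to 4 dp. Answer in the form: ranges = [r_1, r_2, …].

ranges = [5.3627, 2.7745, 1.2364, 0.6955]

beam 1: φ=0°, α=285°
  direction (0.2588, -0.9659); cell (6,7); t to first gridline: x 2.6273, y 0.1863 (then +3.8637 / +1.0353)
    (6,6) via y @ 0.1863
    (6,5) via y @ 1.2216
    (6,4) via y @ 2.2569
    (7,4) via x @ 2.6273
    (7,3) via y @ 3.2922
    (7,2) via y @ 4.3275
    (7,1) via y @ 5.3627  # hit
  → r_1 = 5.3627
beam 2: φ=90°, α=15°
  direction (0.9659, 0.2588); cell (6,7); t to first gridline: x 0.7040, y 3.1682 (then +1.0353 / +3.8637)
    (7,7) via x @ 0.7040
    (8,7) via x @ 1.7393
    (9,7) via x @ 2.7745  # hit
  → r_2 = 2.7745
beam 3: φ=180°, α=105°
  direction (-0.2588, 0.9659); cell (6,7); t to first gridline: x 1.2364, y 0.8489 (then +3.8637 / +1.0353)
    (6,8) via y @ 0.8489
    (5,8) via x @ 1.2364  # hit
  → r_3 = 1.2364
beam 4: φ=270°, α=195°
  direction (-0.9659, -0.2588); cell (6,7); t to first gridline: x 0.3313, y 0.6955 (then +1.0353 / +3.8637)
    (5,7) via x @ 0.3313
    (5,6) via y @ 0.6955  # hit
  → r_4 = 0.6955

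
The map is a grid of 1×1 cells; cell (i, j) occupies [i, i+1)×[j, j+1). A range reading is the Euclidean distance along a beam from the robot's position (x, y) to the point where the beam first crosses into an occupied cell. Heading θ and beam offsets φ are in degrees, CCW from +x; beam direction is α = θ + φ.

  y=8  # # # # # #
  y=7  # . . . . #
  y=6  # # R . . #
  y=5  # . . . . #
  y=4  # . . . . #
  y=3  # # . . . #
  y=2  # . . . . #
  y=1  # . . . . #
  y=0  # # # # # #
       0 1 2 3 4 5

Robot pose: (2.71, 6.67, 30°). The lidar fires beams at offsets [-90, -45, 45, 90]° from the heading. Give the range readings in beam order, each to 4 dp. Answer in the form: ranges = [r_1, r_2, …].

beam 1: φ=-90°, α=300°
  cosα=0.5000 sinα=-0.8660 | (2,6) | tMaxX 0.5800 tMaxY 0.7736 | tΔX 2.0000 tΔY 1.1547
    t=0.5800 [x] (3,6)
    t=0.7736 [y] (3,5)
    t=1.9283 [y] (3,4)
    t=2.5800 [x] (4,4)
    t=3.0831 [y] (4,3)
    t=4.2378 [y] (4,2)
    t=4.5800 [x] (5,2) — stop
  → r_1 = 4.5800
beam 2: φ=-45°, α=345°
  cosα=0.9659 sinα=-0.2588 | (2,6) | tMaxX 0.3002 tMaxY 2.5887 | tΔX 1.0353 tΔY 3.8637
    t=0.3002 [x] (3,6)
    t=1.3355 [x] (4,6)
    t=2.3708 [x] (5,6) — stop
  → r_2 = 2.3708
beam 3: φ=45°, α=75°
  cosα=0.2588 sinα=0.9659 | (2,6) | tMaxX 1.1205 tMaxY 0.3416 | tΔX 3.8637 tΔY 1.0353
    t=0.3416 [y] (2,7)
    t=1.1205 [x] (3,7)
    t=1.3769 [y] (3,8) — stop
  → r_3 = 1.3769
beam 4: φ=90°, α=120°
  cosα=-0.5000 sinα=0.8660 | (2,6) | tMaxX 1.4200 tMaxY 0.3811 | tΔX 2.0000 tΔY 1.1547
    t=0.3811 [y] (2,7)
    t=1.4200 [x] (1,7)
    t=1.5358 [y] (1,8) — stop
  → r_4 = 1.5358

ranges = [4.5800, 2.3708, 1.3769, 1.5358]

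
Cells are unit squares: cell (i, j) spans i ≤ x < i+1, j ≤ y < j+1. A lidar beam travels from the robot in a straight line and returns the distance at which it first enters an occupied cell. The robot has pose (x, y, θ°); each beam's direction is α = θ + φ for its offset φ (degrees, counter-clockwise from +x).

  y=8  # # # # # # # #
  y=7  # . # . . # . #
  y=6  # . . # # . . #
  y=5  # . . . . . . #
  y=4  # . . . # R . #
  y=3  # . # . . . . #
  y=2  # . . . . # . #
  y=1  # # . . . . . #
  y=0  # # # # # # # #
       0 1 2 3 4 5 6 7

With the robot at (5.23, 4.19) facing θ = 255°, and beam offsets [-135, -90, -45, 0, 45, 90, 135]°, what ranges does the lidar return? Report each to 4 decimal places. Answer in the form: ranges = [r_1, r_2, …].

beam 1: φ=-135°, α=120°
  d=(-0.5000,0.8660)  start (5,4)  tX=0.4600 tY=0.9353  stride 1/|dx|=2.0000 1/|dy|=1.1547
    cross x-line → (4,4), t=0.4600 (wall)
  → r_1 = 0.4600
beam 2: φ=-90°, α=165°
  d=(-0.9659,0.2588)  start (5,4)  tX=0.2381 tY=3.1296  stride 1/|dx|=1.0353 1/|dy|=3.8637
    cross x-line → (4,4), t=0.2381 (wall)
  → r_2 = 0.2381
beam 3: φ=-45°, α=210°
  d=(-0.8660,-0.5000)  start (5,4)  tX=0.2656 tY=0.3800  stride 1/|dx|=1.1547 1/|dy|=2.0000
    cross x-line → (4,4), t=0.2656 (wall)
  → r_3 = 0.2656
beam 4: φ=0°, α=255°
  d=(-0.2588,-0.9659)  start (5,4)  tX=0.8887 tY=0.1967  stride 1/|dx|=3.8637 1/|dy|=1.0353
    cross y-line → (5,3), t=0.1967
    cross x-line → (4,3), t=0.8887
    cross y-line → (4,2), t=1.2320
    cross y-line → (4,1), t=2.2673
    cross y-line → (4,0), t=3.3025 (wall)
  → r_4 = 3.3025
beam 5: φ=45°, α=300°
  d=(0.5000,-0.8660)  start (5,4)  tX=1.5400 tY=0.2194  stride 1/|dx|=2.0000 1/|dy|=1.1547
    cross y-line → (5,3), t=0.2194
    cross y-line → (5,2), t=1.3741 (wall)
  → r_5 = 1.3741
beam 6: φ=90°, α=345°
  d=(0.9659,-0.2588)  start (5,4)  tX=0.7972 tY=0.7341  stride 1/|dx|=1.0353 1/|dy|=3.8637
    cross y-line → (5,3), t=0.7341
    cross x-line → (6,3), t=0.7972
    cross x-line → (7,3), t=1.8324 (wall)
  → r_6 = 1.8324
beam 7: φ=135°, α=30°
  d=(0.8660,0.5000)  start (5,4)  tX=0.8891 tY=1.6200  stride 1/|dx|=1.1547 1/|dy|=2.0000
    cross x-line → (6,4), t=0.8891
    cross y-line → (6,5), t=1.6200
    cross x-line → (7,5), t=2.0438 (wall)
  → r_7 = 2.0438

ranges = [0.4600, 0.2381, 0.2656, 3.3025, 1.3741, 1.8324, 2.0438]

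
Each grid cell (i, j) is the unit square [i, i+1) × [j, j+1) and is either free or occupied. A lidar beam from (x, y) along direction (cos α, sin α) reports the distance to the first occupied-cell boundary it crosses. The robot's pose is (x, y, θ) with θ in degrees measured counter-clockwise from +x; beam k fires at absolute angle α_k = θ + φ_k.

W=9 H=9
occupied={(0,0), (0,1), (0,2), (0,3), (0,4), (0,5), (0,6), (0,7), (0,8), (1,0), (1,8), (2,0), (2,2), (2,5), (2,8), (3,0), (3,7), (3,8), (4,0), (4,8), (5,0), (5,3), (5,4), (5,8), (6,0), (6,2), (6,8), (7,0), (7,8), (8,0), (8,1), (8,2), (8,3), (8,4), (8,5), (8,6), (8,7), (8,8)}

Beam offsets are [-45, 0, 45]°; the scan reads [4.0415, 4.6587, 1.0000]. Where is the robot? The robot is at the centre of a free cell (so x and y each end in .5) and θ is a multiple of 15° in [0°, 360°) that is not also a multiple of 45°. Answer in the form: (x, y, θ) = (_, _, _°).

The pose lattice has 43·16 = 688 candidates. Test each by forward raycasting.
  (2.5, 4.5, 75°): beam 1 = 6.3509 ≠ 4.0415 ✗
  (2.5, 3.5, 75°): beam 1 = 2.8868 ≠ 4.0415 ✗
  (1.5, 7.5, 120°): beam 1 = 0.5176 ≠ 4.0415 ✗
  (2.5, 3.5, 285°): beam 1 = 0.5774 ≠ 4.0415 ✗
  …
  (4.5, 5.5, 255°): r_1=4.0415, r_2=4.6587, r_3=1.0000 — all match ✓
No second candidate reproduces the full scan.

(x, y, θ) = (4.5, 5.5, 255°)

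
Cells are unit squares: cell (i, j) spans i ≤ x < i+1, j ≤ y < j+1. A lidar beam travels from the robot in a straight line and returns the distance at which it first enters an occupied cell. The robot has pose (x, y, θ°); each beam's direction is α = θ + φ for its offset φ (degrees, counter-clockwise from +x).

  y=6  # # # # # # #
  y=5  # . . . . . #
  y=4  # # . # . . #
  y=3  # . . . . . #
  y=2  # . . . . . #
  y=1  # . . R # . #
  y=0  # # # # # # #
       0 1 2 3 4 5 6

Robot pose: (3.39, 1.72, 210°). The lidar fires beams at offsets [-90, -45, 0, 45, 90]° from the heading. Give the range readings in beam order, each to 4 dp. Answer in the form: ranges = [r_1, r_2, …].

ranges = [2.7800, 2.4743, 1.4400, 0.7454, 0.8314]

beam 1: φ=-90°, α=120°
  dir = (cos 120°, sin 120°) = (-0.5000, 0.8660); from cell (3,1)
  next x-line at t=0.7800, next y-line at t=0.3233; Δt_x=2.0000, Δt_y=1.1547
    y: enter (3,2) at t=0.3233
    x: enter (2,2) at t=0.7800
    y: enter (2,3) at t=1.4780
    y: enter (2,4) at t=2.6327
    x: enter (1,4) at t=2.7800 ← occupied
  → r_1 = 2.7800
beam 2: φ=-45°, α=165°
  dir = (cos 165°, sin 165°) = (-0.9659, 0.2588); from cell (3,1)
  next x-line at t=0.4038, next y-line at t=1.0818; Δt_x=1.0353, Δt_y=3.8637
    x: enter (2,1) at t=0.4038
    y: enter (2,2) at t=1.0818
    x: enter (1,2) at t=1.4390
    x: enter (0,2) at t=2.4743 ← occupied
  → r_2 = 2.4743
beam 3: φ=0°, α=210°
  dir = (cos 210°, sin 210°) = (-0.8660, -0.5000); from cell (3,1)
  next x-line at t=0.4503, next y-line at t=1.4400; Δt_x=1.1547, Δt_y=2.0000
    x: enter (2,1) at t=0.4503
    y: enter (2,0) at t=1.4400 ← occupied
  → r_3 = 1.4400
beam 4: φ=45°, α=255°
  dir = (cos 255°, sin 255°) = (-0.2588, -0.9659); from cell (3,1)
  next x-line at t=1.5068, next y-line at t=0.7454; Δt_x=3.8637, Δt_y=1.0353
    y: enter (3,0) at t=0.7454 ← occupied
  → r_4 = 0.7454
beam 5: φ=90°, α=300°
  dir = (cos 300°, sin 300°) = (0.5000, -0.8660); from cell (3,1)
  next x-line at t=1.2200, next y-line at t=0.8314; Δt_x=2.0000, Δt_y=1.1547
    y: enter (3,0) at t=0.8314 ← occupied
  → r_5 = 0.8314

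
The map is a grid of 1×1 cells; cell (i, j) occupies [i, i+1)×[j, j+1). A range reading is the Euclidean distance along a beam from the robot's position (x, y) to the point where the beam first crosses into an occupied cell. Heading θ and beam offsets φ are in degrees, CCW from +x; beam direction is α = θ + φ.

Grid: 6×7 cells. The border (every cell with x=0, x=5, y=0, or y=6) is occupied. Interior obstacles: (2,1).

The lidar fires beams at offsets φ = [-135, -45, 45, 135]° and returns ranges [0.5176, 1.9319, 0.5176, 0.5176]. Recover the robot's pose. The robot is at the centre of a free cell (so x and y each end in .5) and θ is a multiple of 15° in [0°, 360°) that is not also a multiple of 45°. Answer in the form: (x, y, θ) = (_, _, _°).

(x, y, θ) = (1.5, 1.5, 150°)

Candidates: 19 free-cell centres × 16 headings = 304 poses. Raycast each; keep the one whose scan matches to 4 dp.
  (4.5, 3.5, 75°): beam 1 = 1.0000 ≠ 0.5176 ✗
  (1.5, 5.5, 150°): beam 1 = 1.9319 ≠ 0.5176 ✗
  (2.5, 3.5, 240°): beam 1 = 2.5882 ≠ 0.5176 ✗
  (2.5, 3.5, 195°): beam 1 = 2.8868 ≠ 0.5176 ✗
  (3.5, 3.5, 15°): beam 1 = 1.7321 ≠ 0.5176 ✗
  …
  (1.5, 1.5, 150°): r_1=0.5176, r_2=1.9319, r_3=0.5176, r_4=0.5176 — all match ✓
Unique over the lattice → pose = (1.5, 1.5, 150°).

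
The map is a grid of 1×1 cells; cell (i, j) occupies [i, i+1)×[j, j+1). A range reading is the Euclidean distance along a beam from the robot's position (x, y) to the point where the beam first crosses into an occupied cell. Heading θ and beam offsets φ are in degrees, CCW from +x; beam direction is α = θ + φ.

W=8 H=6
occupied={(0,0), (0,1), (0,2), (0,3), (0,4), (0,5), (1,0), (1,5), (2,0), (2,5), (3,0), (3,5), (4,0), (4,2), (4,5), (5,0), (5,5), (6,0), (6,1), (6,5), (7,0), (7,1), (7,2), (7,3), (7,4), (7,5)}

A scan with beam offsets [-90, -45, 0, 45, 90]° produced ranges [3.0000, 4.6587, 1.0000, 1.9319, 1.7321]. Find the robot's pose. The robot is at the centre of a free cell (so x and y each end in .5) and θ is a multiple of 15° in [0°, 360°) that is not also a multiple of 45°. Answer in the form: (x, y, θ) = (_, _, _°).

(x, y, θ) = (5.5, 3.5, 240°)

Candidates: 22 free-cell centres × 16 headings = 352 poses. Raycast each; keep the one whose scan matches to 4 dp.
  (2.5, 2.5, 195°): beam 1 = 2.5882 ≠ 3.0000 ✗
  (1.5, 3.5, 15°): beam 1 = 2.5882 ≠ 3.0000 ✗
  (4.5, 1.5, 75°): beam 1 = 1.5529 ≠ 3.0000 ✗
  (1.5, 4.5, 75°): beam 1 = 5.6940 ≠ 3.0000 ✗
  …
  (5.5, 3.5, 240°): r_1=3.0000, r_2=4.6587, r_3=1.0000, r_4=1.9319, r_5=1.7321 — all match ✓
Only this pose fits every beam.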